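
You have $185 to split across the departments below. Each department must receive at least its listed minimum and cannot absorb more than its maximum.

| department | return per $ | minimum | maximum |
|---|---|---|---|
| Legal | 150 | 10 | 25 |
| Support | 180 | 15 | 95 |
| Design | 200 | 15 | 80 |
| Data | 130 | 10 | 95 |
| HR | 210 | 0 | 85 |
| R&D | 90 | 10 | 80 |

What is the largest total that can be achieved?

35250

Meeting every minimum uses 10+15+15+10+0+10 = 60 $, leaving 125.
Highest return per $ first: HR 210 > Design 200 > Support 180 > Legal 150 > Data 130 > R&D 90.
Give HR 85 more to hit its cap of 85 ; 40 left.
Design: +40 (room for 65) → 55. Pool exhausted.
Total = 150×10 + 180×15 + 200×55 + 130×10 + 210×85 + 90×10 = 35250.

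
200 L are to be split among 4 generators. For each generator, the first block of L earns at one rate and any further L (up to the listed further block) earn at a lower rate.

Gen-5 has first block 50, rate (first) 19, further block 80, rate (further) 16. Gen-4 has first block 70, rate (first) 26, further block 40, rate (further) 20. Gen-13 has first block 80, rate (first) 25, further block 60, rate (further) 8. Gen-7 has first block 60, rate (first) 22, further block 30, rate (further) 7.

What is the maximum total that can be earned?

Rank every tier by rate: Gen-4/T1 26 > Gen-13/T1 25 > Gen-7/T1 22 > Gen-4/T2 20 > Gen-5/T1 19 > Gen-5/T2 16 > Gen-13/T2 8 > Gen-7/T2 7.
Gen-4/T1 (26): +70 — 130 left.
Gen-13/T1 (25): +80 — 50 left.
Gen-7 T1 at 22: only 50 left, fill 50.
Total = 26×70 + 25×80 + 22×50 = 4920.

4920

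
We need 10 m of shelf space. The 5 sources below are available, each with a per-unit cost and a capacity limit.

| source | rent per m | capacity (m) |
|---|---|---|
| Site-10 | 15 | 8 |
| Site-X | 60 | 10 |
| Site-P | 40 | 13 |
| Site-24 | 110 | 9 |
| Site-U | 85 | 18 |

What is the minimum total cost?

200

Cheapest first:
Take 8 from Site-10 at 15 → need 2 more.
Site-P (40): take the remaining 2 → done.
Site-X, Site-U, Site-24: unused.
Cost = 8×15 + 2×40 = 200.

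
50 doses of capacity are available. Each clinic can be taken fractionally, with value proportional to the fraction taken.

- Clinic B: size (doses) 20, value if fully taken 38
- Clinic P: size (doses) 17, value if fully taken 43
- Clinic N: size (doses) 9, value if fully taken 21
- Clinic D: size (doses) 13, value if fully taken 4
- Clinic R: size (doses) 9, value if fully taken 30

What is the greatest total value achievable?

122.5

Best value per unit of size first: Clinic R 30/9≈3.33, Clinic P 43/17≈2.53, Clinic N 21/9≈2.33, Clinic B 38/20≈1.9, Clinic D 4/13≈0.308.
Take all of Clinic R (9 doses, value 30) ; 41 doses left.
All 17 doses of Clinic P fit (value 43) ; 24 remain.
Clinic N: take in full, 9 doses for value 21 ; 15 left.
Only 15 doses remain; take 15/20 of Clinic B for value 38×15/20 = 28.5.
Total value = 122.5.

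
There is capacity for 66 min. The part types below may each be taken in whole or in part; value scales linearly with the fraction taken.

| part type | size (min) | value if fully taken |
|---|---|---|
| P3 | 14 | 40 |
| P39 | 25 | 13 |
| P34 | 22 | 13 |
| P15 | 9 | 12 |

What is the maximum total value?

75.92

Rank by value-to-size ratio: P3 40/14≈2.86, P15 12/9≈1.33, P34 13/22≈0.591, P39 13/25≈0.52.
All 14 min of P3 fit (value 40) → 52 remain.
All 9 min of P15 fit (value 12) → 43 remain.
P34: take in full, 22 min for value 13 → 21 left.
21 min left: a 21/25 share of P39 gives 13×21/25 = 10.92.
Total value = 75.92.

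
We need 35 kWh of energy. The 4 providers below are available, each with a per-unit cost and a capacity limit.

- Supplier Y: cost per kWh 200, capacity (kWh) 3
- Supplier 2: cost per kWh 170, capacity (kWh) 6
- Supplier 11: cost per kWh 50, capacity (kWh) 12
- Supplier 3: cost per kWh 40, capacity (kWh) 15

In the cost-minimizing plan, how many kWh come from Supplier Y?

Cheapest first:
Supplier 3 at 40: take all 15 kWh ; 20 still needed.
Supplier 11 (50): use full 12 ; 8 kWh to go.
Supplier 2 at 170: take all 6 kWh ; 2 still needed.
Supplier Y at 200: take 2 of its 3 ; requirement met.

2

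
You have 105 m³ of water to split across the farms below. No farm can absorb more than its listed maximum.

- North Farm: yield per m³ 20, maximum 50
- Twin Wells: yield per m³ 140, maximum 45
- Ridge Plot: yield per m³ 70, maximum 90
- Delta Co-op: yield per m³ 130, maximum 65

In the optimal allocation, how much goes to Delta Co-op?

60

Rank by yield per m³: Twin Wells 140 > Delta Co-op 130 > Ridge Plot 70 > North Farm 20.
Give Twin Wells 45 to hit its cap of 45 → 60 left.
Delta Co-op: +60 (room for 65) → 60. Pool exhausted.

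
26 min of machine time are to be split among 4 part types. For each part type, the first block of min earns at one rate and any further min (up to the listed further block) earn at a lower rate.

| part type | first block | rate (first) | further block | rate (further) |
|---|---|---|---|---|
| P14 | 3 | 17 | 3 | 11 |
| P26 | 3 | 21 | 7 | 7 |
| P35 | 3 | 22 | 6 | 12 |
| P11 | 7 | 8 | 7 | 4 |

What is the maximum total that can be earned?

Rank every tier by rate: P35/tier1 22 > P26/tier1 21 > P14/tier1 17 > P35/tier2 12 > P14/tier2 11 > P11/tier1 8 > P26/tier2 7 > P11/tier2 4.
P35 tier1 at 22: fill all 3 → 23 left.
P26/tier1 (21): +3 → 20 left.
P14 tier1 at 17: fill all 3 → 17 left.
P35 tier2 at 12: fill all 6 → 11 left.
Fill P14 tier2 block (3 at 11) → 8 left.
P11 tier1 at 8: fill all 7 → 1 left.
1 remain; put them into P26 tier2 at 7.
Total = 22×3 + 21×3 + 17×3 + 12×6 + 11×3 + 8×7 + 7×1 = 348.

348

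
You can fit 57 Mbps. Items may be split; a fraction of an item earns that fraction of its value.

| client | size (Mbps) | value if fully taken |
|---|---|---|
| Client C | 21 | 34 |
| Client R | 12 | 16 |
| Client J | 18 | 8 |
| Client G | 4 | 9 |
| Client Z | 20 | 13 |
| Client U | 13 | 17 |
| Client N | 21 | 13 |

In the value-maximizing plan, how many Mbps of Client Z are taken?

7

Rank by value-to-size ratio: Client G 9/4≈2.25, Client C 34/21≈1.62, Client R 16/12≈1.33, Client U 17/13≈1.31, Client Z 13/20≈0.65, Client N 13/21≈0.619, Client J 8/18≈0.444.
All 4 Mbps of Client G fit (value 9) → 53 remain.
Client C: take in full, 21 Mbps for value 34 → 32 left.
Take all of Client R (12 Mbps, value 16) → 20 Mbps left.
Client U: take in full, 13 Mbps for value 17 → 7 left.
7 Mbps left: a 7/20 share of Client Z gives 13×7/20 = 4.55.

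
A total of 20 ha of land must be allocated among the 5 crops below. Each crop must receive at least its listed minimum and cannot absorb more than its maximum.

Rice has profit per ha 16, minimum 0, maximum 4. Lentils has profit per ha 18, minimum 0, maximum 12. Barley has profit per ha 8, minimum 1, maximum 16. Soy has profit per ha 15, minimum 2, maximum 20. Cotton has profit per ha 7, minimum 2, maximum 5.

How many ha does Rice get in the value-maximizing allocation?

3

Meeting every minimum uses 0+0+1+2+2 = 5 ha, leaving 15.
Order the crops by profit per ha: Lentils 18 > Rice 16 > Soy 15 > Barley 8 > Cotton 7.
Lentils: +12 to 12 (cap) ; 3 left.
Rice has room for 4 more but only 3 remain, so it gets 3.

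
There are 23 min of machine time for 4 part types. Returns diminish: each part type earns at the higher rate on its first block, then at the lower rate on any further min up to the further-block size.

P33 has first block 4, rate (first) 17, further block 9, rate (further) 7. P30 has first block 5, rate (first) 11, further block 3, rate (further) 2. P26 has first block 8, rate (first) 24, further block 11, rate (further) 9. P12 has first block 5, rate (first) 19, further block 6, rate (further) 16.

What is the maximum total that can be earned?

Treat each block as its own option and order by rate: P26/first 24 > P12/first 19 > P33/first 17 > P12/second 16 > P30/first 11 > P26/second 9 > P33/second 7 > P30/second 2.
P26/first (24): +8 → 15 left.
P12/first (19): +5 → 10 left.
P33/first (17): +4 → 6 left.
P12 second at 16: fill all 6 → 0 left.
Total = 24×8 + 19×5 + 17×4 + 16×6 = 451.

451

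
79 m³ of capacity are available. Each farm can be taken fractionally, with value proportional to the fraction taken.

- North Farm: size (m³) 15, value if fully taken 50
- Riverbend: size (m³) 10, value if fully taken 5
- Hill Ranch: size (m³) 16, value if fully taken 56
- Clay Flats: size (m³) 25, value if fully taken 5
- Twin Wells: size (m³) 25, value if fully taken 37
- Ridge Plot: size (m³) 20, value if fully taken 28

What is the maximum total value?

172.5

Sort by value density: Hill Ranch 56/16≈3.5, North Farm 50/15≈3.33, Twin Wells 37/25≈1.48, Ridge Plot 28/20≈1.4, Riverbend 5/10≈0.5, Clay Flats 5/25≈0.2.
Hill Ranch: take in full, 16 m³ for value 56 → 63 left.
North Farm: take in full, 15 m³ for value 50 → 48 left.
Take all of Twin Wells (25 m³, value 37) → 23 m³ left.
Ridge Plot: take in full, 20 m³ for value 28 → 3 left.
3 m³ left: a 3/10 share of Riverbend gives 5×3/10 = 1.5.
Total value = 172.5.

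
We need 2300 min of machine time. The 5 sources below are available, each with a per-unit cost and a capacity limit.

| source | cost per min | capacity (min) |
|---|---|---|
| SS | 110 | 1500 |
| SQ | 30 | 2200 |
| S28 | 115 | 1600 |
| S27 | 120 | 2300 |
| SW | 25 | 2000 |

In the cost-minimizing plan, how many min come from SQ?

300

Fill from the cheapest source first.
SW (25): use full 2000 ; 300 min to go.
Take 300 from SQ at 30 to finish.
SS, S28, S27: unused.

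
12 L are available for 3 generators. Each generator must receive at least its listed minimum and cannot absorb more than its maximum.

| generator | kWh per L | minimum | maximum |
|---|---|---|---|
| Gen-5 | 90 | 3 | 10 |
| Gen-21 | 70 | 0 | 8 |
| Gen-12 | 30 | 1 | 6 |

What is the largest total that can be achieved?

1000

Meeting every minimum uses 3+0+1 = 4 L, leaving 8.
Rank by kWh per L: Gen-5 90 > Gen-21 70 > Gen-12 30.
Gen-5 takes 7 more to reach its cap of 10 → 1 left.
Gen-21 has room for 8 more but only 1 remain, so it gets 1.
Total = 90×10 + 70×1 + 30×1 = 1000.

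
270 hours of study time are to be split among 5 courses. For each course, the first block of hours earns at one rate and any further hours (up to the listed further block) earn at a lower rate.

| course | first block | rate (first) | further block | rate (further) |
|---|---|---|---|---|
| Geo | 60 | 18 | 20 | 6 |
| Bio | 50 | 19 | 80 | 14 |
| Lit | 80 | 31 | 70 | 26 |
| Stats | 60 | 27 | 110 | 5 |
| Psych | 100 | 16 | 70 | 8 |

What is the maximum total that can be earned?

7050

Treat each block as its own option and order by rate: Lit/T1 31 > Stats/T1 27 > Lit/T2 26 > Bio/T1 19 > Geo/T1 18 > Psych/T1 16 > Bio/T2 14 > Psych/T2 8 > Geo/T2 6 > Stats/T2 5.
Lit/T1 (31): +80 ; 190 left.
Fill Stats T1 block (60 at 27) ; 130 left.
Lit/T2 (26): +70 ; 60 left.
Bio T1 at 19: fill all 50 ; 10 left.
Geo/T1: +10 of 60 at 18; pool empty.
Total = 31×80 + 27×60 + 26×70 + 19×50 + 18×10 = 7050.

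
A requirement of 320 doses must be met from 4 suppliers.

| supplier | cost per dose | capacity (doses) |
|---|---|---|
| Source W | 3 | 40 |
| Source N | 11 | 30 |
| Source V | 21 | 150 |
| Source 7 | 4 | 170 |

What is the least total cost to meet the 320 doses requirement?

Cheapest first:
Source W at 3: take all 40 doses — 280 still needed.
Take 170 from Source 7 at 4 — need 110 more.
Source N (11): use full 30 — 80 doses to go.
Source V at 21: take 80 of its 150 — requirement met.
Cost = 40×3 + 170×4 + 30×11 + 80×21 = 2810.

2810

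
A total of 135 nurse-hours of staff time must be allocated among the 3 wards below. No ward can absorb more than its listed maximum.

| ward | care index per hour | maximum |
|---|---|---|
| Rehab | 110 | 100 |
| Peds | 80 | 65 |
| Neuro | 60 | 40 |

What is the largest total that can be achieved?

13800

Highest care index per hour first: Rehab 110 > Peds 80 > Neuro 60.
Rehab: +100 to 100 (cap) → 35 left.
Only 35 left; Peds takes them to reach 35.
Total = 110×100 + 80×35 = 13800.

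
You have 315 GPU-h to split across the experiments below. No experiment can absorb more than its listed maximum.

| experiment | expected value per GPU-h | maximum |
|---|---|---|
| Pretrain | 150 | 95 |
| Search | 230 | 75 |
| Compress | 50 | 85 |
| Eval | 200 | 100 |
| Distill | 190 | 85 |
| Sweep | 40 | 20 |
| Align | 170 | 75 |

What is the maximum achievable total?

Highest expected value per GPU-h first: Search 230 > Eval 200 > Distill 190 > Align 170 > Pretrain 150 > Compress 50 > Sweep 40.
Give Search 75 to hit its cap of 75 → 240 left.
Eval takes 100 to reach its cap of 100 → 140 left.
Distill takes 85 to reach its cap of 85 → 55 left.
Only 55 left; Align takes them to reach 55.
Total = 230×75 + 200×100 + 190×85 + 170×55 = 62750.

62750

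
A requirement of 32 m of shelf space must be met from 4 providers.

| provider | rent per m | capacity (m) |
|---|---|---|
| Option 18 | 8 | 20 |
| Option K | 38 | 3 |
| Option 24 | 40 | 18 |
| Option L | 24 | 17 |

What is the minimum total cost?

448

Use providers in increasing cost order.
Option 18 at 8: take all 20 m → 12 still needed.
Take 12 from Option L at 24 to finish.
Option K, Option 24: unused.
Cost = 20×8 + 12×24 = 448.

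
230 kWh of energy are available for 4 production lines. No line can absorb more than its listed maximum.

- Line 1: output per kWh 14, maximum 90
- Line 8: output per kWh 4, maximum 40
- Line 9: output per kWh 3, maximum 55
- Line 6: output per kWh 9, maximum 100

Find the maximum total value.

Highest output per kWh first: Line 1 14 > Line 6 9 > Line 8 4 > Line 9 3.
Line 1: +90 to 90 (cap) — 140 left.
Line 6 takes 100 to reach its cap of 100 — 40 left.
Line 8 takes 40 to reach its cap of 40 — 0 left.
Total = 14×90 + 4×40 + 9×100 = 2320.

2320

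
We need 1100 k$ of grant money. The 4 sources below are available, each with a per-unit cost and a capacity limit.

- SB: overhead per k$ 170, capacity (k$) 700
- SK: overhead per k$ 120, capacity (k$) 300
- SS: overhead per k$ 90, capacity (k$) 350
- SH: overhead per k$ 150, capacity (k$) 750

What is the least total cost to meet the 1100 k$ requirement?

Cheapest first:
SS at 90: take all 350 k$ → 750 still needed.
SK at 120: take all 300 k$ → 450 still needed.
Take 450 from SH at 150 to finish.
SB: unused.
Cost = 350×90 + 300×120 + 450×150 = 135000.

135000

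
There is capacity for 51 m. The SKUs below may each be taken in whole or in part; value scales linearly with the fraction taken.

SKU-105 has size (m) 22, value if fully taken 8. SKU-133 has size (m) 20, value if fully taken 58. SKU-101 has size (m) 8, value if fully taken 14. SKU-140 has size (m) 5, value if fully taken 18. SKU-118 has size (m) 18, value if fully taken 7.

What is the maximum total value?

97

Rank by value-to-size ratio: SKU-140 18/5≈3.6, SKU-133 58/20≈2.9, SKU-101 14/8≈1.75, SKU-118 7/18≈0.389, SKU-105 8/22≈0.364.
All 5 m of SKU-140 fit (value 18) → 46 remain.
SKU-133: take in full, 20 m for value 58 → 26 left.
All 8 m of SKU-101 fit (value 14) → 18 remain.
All 18 m of SKU-118 fit (value 7) → 0 remain.
Total value = 97.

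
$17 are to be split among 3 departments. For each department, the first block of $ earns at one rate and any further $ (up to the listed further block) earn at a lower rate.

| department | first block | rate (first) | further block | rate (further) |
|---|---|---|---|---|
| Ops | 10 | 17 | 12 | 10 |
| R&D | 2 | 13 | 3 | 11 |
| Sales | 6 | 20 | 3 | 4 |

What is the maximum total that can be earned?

Treat each block as its own option and order by rate: Sales/tier1 20 > Ops/tier1 17 > R&D/tier1 13 > R&D/tier2 11 > Ops/tier2 10 > Sales/tier2 4.
Fill Sales tier1 block (6 at 20) ; 11 left.
Ops tier1 at 17: fill all 10 ; 1 left.
R&D/tier1: +1 of 2 at 13; pool empty.
Total = 20×6 + 17×10 + 13×1 = 303.

303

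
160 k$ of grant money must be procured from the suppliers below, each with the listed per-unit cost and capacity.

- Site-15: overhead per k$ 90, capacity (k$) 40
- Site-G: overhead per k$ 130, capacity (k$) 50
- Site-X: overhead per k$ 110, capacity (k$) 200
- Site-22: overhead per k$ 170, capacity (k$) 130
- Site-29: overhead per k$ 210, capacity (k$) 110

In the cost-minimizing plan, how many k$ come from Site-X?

Cheapest first:
Take 40 from Site-15 at 90 ; need 120 more.
Site-X (110): take the remaining 120 ; done.
Site-G, Site-22, Site-29: unused.

120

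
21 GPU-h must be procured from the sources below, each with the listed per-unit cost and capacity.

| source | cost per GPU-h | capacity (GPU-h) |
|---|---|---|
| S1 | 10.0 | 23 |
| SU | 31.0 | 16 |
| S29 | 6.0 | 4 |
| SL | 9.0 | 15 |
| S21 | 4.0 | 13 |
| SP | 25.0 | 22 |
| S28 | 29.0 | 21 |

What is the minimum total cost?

Fill from the cheapest source first.
S21 at 4.0: take all 13 GPU-h → 8 still needed.
S29 at 6.0: take all 4 GPU-h → 4 still needed.
SL (9.0): take the remaining 4 → done.
S1, SP, S28, SU: unused.
Cost = 13×4.0 + 4×6.0 + 4×9.0 = 112.

112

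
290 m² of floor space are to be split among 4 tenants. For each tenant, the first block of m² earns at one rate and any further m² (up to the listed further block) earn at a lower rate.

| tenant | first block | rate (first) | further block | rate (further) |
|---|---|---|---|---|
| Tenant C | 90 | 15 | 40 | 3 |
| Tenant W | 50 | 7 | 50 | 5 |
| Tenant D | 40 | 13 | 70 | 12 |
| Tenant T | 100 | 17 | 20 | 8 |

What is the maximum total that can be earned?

4290

Treat each block as its own option and order by rate: Tenant T/tier1 17 > Tenant C/tier1 15 > Tenant D/tier1 13 > Tenant D/tier2 12 > Tenant T/tier2 8 > Tenant W/tier1 7 > Tenant W/tier2 5 > Tenant C/tier2 3.
Tenant T/tier1 (17): +100 — 190 left.
Tenant C tier1 at 15: fill all 90 — 100 left.
Tenant D/tier1 (13): +40 — 60 left.
Tenant D/tier2: +60 of 70 at 12; pool empty.
Total = 17×100 + 15×90 + 13×40 + 12×60 = 4290.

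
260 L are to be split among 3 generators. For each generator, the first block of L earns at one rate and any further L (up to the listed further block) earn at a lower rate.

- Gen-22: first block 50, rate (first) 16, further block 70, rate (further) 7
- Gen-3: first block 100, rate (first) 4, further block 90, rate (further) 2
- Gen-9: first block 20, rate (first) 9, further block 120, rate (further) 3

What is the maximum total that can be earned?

Order all 6 blocks by rate: Gen-22/T1 16 > Gen-9/T1 9 > Gen-22/T2 7 > Gen-3/T1 4 > Gen-9/T2 3 > Gen-3/T2 2.
Gen-22/T1 (16): +50 → 210 left.
Gen-9/T1 (9): +20 → 190 left.
Gen-22 T2 at 7: fill all 70 → 120 left.
Fill Gen-3 T1 block (100 at 4) → 20 left.
Gen-9/T2: +20 of 120 at 3; pool empty.
Total = 16×50 + 9×20 + 7×70 + 4×100 + 3×20 = 1930.

1930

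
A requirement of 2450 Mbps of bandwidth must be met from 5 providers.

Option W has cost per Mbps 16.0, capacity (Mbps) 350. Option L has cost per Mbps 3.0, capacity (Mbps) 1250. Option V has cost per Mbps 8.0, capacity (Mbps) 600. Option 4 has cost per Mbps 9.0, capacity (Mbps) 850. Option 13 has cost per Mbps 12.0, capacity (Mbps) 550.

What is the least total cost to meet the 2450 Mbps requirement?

Use providers in increasing cost order.
Take 1250 from Option L at 3.0 — need 1200 more.
Option V (8.0): use full 600 — 600 Mbps to go.
Option 4 at 9.0: take 600 of its 850 — requirement met.
Option 13, Option W: unused.
Cost = 1250×3.0 + 600×8.0 + 600×9.0 = 13950.

13950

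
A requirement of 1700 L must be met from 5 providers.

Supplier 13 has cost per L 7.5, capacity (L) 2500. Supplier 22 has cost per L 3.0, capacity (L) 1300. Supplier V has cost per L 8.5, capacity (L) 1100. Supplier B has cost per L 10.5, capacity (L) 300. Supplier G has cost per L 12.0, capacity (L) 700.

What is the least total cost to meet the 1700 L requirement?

6900

Use providers in increasing cost order.
Take 1300 from Supplier 22 at 3.0 → need 400 more.
Supplier 13 (7.5): take the remaining 400 → done.
Supplier V, Supplier B, Supplier G: unused.
Cost = 1300×3.0 + 400×7.5 = 6900.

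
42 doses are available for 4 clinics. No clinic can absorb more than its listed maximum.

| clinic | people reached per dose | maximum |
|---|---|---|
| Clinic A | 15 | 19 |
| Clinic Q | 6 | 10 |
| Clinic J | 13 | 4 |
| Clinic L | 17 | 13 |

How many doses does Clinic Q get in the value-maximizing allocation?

6

Highest people reached per dose first: Clinic L 17 > Clinic A 15 > Clinic J 13 > Clinic Q 6.
Clinic L takes 13 to reach its cap of 13 ; 29 left.
Clinic A: +19 to 19 (cap) ; 10 left.
Clinic J: +4 to 4 (cap) ; 6 left.
Clinic Q: +6 (room for 10) → 6. Pool exhausted.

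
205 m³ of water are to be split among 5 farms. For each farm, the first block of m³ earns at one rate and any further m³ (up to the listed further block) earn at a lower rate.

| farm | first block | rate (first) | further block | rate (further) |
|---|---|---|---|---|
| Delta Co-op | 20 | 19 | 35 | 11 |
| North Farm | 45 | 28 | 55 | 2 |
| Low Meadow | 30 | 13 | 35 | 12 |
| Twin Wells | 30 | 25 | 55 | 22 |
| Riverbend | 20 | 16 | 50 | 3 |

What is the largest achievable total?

Order all 10 blocks by rate: North Farm/first 28 > Twin Wells/first 25 > Twin Wells/second 22 > Delta Co-op/first 19 > Riverbend/first 16 > Low Meadow/first 13 > Low Meadow/second 12 > Delta Co-op/second 11 > Riverbend/second 3 > North Farm/second 2.
North Farm/first (28): +45 — 160 left.
Twin Wells first at 25: fill all 30 — 130 left.
Twin Wells/second (22): +55 — 75 left.
Delta Co-op first at 19: fill all 20 — 55 left.
Fill Riverbend first block (20 at 16) — 35 left.
Low Meadow/first (13): +30 — 5 left.
Low Meadow second at 12: only 5 left, fill 5.
Total = 28×45 + 25×30 + 22×55 + 19×20 + 16×20 + 13×30 + 12×5 = 4370.

4370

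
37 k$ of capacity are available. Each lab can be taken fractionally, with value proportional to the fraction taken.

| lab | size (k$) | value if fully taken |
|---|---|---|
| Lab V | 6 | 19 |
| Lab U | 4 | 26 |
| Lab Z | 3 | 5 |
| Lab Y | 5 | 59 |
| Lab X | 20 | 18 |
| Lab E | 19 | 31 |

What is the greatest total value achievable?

Best value per unit of size first: Lab Y 59/5≈11.8, Lab U 26/4≈6.5, Lab V 19/6≈3.17, Lab Z 5/3≈1.67, Lab E 31/19≈1.63, Lab X 18/20≈0.9.
Lab Y: take in full, 5 k$ for value 59 ; 32 left.
Lab U: take in full, 4 k$ for value 26 ; 28 left.
Lab V: take in full, 6 k$ for value 19 ; 22 left.
All 3 k$ of Lab Z fit (value 5) ; 19 remain.
Lab E: take in full, 19 k$ for value 31 ; 0 left.
Total value = 140.

140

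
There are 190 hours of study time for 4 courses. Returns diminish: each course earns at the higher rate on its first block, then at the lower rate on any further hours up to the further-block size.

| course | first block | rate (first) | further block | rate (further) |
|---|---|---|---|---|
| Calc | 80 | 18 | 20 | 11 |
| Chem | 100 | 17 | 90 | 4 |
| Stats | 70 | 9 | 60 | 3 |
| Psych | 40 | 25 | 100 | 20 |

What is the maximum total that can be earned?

3900

Rank every tier by rate: Psych/first 25 > Psych/second 20 > Calc/first 18 > Chem/first 17 > Calc/second 11 > Stats/first 9 > Chem/second 4 > Stats/second 3.
Psych/first (25): +40 ; 150 left.
Fill Psych second block (100 at 20) ; 50 left.
Calc/first: +50 of 80 at 18; pool empty.
Total = 25×40 + 20×100 + 18×50 = 3900.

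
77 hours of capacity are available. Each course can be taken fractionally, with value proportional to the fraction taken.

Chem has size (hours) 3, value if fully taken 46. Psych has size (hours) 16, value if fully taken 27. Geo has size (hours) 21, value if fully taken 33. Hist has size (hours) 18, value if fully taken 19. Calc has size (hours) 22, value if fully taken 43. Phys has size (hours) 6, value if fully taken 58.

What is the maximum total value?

Best value per unit of size first: Chem 46/3≈15.3, Phys 58/6≈9.67, Calc 43/22≈1.95, Psych 27/16≈1.69, Geo 33/21≈1.57, Hist 19/18≈1.06.
Chem: take in full, 3 hours for value 46 → 74 left.
Take all of Phys (6 hours, value 58) → 68 hours left.
Take all of Calc (22 hours, value 43) → 46 hours left.
Take all of Psych (16 hours, value 27) → 30 hours left.
Take all of Geo (21 hours, value 33) → 9 hours left.
Only 9 hours remain; take 9/18 of Hist for value 19×9/18 = 9.5.
Total value = 216.5.

216.5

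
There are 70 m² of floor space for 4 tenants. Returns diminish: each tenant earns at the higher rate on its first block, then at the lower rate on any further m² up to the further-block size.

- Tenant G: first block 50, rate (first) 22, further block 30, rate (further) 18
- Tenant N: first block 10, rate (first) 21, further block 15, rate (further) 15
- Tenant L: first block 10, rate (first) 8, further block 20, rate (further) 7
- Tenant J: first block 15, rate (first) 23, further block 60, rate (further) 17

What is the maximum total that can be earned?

1550

Treat each block as its own option and order by rate: Tenant J/first 23 > Tenant G/first 22 > Tenant N/first 21 > Tenant G/second 18 > Tenant J/second 17 > Tenant N/second 15 > Tenant L/first 8 > Tenant L/second 7.
Fill Tenant J first block (15 at 23) ; 55 left.
Fill Tenant G first block (50 at 22) ; 5 left.
5 remain; put them into Tenant N first at 21.
Total = 23×15 + 22×50 + 21×5 = 1550.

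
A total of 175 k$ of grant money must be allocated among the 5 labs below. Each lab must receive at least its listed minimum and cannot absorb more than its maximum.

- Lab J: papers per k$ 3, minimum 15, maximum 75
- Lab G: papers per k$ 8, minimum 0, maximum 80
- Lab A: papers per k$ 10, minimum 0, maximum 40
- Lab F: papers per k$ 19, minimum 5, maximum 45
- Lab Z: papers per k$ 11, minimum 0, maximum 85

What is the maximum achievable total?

Meeting every minimum uses 15+0+0+5+0 = 20 k$, leaving 155.
Order the labs by papers per k$: Lab F 19 > Lab Z 11 > Lab A 10 > Lab G 8 > Lab J 3.
Lab F takes 40 more to reach its cap of 45 ; 115 left.
Give Lab Z 85 more to hit its cap of 85 ; 30 left.
Only 30 left; Lab A takes them to reach 30.
Total = 3×15 + 10×30 + 19×45 + 11×85 = 2135.

2135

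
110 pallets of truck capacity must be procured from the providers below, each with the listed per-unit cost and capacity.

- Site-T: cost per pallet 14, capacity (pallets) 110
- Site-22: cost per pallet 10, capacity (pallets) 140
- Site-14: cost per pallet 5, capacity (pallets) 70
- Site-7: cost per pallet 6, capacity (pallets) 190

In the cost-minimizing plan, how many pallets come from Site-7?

Fill from the cheapest provider first.
Site-14 (5): use full 70 — 40 pallets to go.
Site-7 at 6: take 40 of its 190 — requirement met.
Site-22, Site-T: unused.

40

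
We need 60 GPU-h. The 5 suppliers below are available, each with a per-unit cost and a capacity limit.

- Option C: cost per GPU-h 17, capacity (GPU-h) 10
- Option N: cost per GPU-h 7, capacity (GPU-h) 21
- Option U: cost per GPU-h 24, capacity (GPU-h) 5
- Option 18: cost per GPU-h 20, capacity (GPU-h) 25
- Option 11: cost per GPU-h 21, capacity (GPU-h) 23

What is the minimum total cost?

Use suppliers in increasing cost order.
Take 21 from Option N at 7 → need 39 more.
Take 10 from Option C at 17 → need 29 more.
Option 18 (20): use full 25 → 4 GPU-h to go.
Option 11 (21): take the remaining 4 → done.
Option U: unused.
Cost = 21×7 + 10×17 + 25×20 + 4×21 = 901.

901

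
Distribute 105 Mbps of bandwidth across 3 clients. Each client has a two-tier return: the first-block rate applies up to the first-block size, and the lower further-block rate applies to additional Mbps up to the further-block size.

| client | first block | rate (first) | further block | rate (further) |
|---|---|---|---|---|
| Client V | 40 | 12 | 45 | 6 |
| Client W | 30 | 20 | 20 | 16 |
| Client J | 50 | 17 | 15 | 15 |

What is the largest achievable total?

1845

Treat each block as its own option and order by rate: Client W/T1 20 > Client J/T1 17 > Client W/T2 16 > Client J/T2 15 > Client V/T1 12 > Client V/T2 6.
Client W T1 at 20: fill all 30 ; 75 left.
Fill Client J T1 block (50 at 17) ; 25 left.
Fill Client W T2 block (20 at 16) ; 5 left.
5 remain; put them into Client J T2 at 15.
Total = 20×30 + 17×50 + 16×20 + 15×5 = 1845.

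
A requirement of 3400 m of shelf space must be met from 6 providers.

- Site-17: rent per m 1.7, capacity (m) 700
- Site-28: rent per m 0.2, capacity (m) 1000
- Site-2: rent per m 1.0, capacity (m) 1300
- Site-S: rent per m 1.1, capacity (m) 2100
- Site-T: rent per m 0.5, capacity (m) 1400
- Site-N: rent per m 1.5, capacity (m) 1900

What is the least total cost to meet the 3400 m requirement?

1900

Use providers in increasing cost order.
Site-28 (0.2): use full 1000 ; 2400 m to go.
Site-T at 0.5: take all 1400 m ; 1000 still needed.
Site-2 (1.0): take the remaining 1000 ; done.
Site-S, Site-N, Site-17: unused.
Cost = 1000×0.2 + 1400×0.5 + 1000×1.0 = 1900.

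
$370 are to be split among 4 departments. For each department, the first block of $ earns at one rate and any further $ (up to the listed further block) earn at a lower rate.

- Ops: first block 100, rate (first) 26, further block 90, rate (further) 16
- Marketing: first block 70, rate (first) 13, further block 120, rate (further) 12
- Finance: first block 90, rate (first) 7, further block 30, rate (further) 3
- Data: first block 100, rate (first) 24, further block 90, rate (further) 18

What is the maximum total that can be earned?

Treat each block as its own option and order by rate: Ops/first 26 > Data/first 24 > Data/second 18 > Ops/second 16 > Marketing/first 13 > Marketing/second 12 > Finance/first 7 > Finance/second 3.
Ops/first (26): +100 → 270 left.
Data/first (24): +100 → 170 left.
Data/second (18): +90 → 80 left.
Ops second at 16: only 80 left, fill 80.
Total = 26×100 + 24×100 + 18×90 + 16×80 = 7900.

7900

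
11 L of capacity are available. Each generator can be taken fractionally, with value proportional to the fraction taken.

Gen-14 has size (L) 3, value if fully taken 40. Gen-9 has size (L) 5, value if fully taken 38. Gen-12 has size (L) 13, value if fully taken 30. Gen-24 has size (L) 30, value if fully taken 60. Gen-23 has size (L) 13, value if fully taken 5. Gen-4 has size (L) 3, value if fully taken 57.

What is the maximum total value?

135

Rank by value-to-size ratio: Gen-4 57/3≈19, Gen-14 40/3≈13.3, Gen-9 38/5≈7.6, Gen-12 30/13≈2.31, Gen-24 60/30≈2, Gen-23 5/13≈0.385.
Gen-4: take in full, 3 L for value 57 → 8 left.
Take all of Gen-14 (3 L, value 40) → 5 L left.
Take all of Gen-9 (5 L, value 38) → 0 L left.
Total value = 135.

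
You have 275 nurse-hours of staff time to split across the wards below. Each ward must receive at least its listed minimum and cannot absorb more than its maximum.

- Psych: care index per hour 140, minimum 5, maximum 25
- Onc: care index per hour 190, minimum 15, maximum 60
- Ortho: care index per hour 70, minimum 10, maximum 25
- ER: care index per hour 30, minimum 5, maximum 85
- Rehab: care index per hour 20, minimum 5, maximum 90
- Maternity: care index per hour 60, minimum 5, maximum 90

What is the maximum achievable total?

Meeting every minimum uses 5+15+10+5+5+5 = 45 nurse-hours, leaving 230.
Rank by care index per hour: Onc 190 > Psych 140 > Ortho 70 > Maternity 60 > ER 30 > Rehab 20.
Give Onc 45 more to hit its cap of 60 — 185 left.
Psych takes 20 more to reach its cap of 25 — 165 left.
Give Ortho 15 more to hit its cap of 25 — 150 left.
Give Maternity 85 more to hit its cap of 90 — 65 left.
ER has room for 80 more but only 65 remain, so it gets 70.
Total = 140×25 + 190×60 + 70×25 + 30×70 + 20×5 + 60×90 = 24250.

24250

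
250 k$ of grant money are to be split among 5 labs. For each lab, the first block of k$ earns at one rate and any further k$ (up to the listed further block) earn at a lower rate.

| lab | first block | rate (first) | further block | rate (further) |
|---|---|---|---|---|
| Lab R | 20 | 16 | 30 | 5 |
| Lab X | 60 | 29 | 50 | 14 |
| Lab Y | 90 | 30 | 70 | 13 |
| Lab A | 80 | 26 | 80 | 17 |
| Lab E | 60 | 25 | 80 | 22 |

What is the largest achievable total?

Treat each block as its own option and order by rate: Lab Y/T1 30 > Lab X/T1 29 > Lab A/T1 26 > Lab E/T1 25 > Lab E/T2 22 > Lab A/T2 17 > Lab R/T1 16 > Lab X/T2 14 > Lab Y/T2 13 > Lab R/T2 5.
Lab Y/T1 (30): +90 — 160 left.
Fill Lab X T1 block (60 at 29) — 100 left.
Lab A/T1 (26): +80 — 20 left.
20 remain; put them into Lab E T1 at 25.
Total = 30×90 + 29×60 + 26×80 + 25×20 = 7020.

7020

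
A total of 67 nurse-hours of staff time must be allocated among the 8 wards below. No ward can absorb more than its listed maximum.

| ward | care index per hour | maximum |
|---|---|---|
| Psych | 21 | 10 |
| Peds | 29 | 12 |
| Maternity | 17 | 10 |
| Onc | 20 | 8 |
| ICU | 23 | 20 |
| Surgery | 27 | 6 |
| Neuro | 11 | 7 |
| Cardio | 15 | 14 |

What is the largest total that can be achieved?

Rank by care index per hour: Peds 29 > Surgery 27 > ICU 23 > Psych 21 > Onc 20 > Maternity 17 > Cardio 15 > Neuro 11.
Give Peds 12 to hit its cap of 12 ; 55 left.
Surgery takes 6 to reach its cap of 6 ; 49 left.
ICU: +20 to 20 (cap) ; 29 left.
Psych: +10 to 10 (cap) ; 19 left.
Onc takes 8 to reach its cap of 8 ; 11 left.
Give Maternity 10 to hit its cap of 10 ; 1 left.
Only 1 left; Cardio takes them to reach 1.
Total = 21×10 + 29×12 + 17×10 + 20×8 + 23×20 + 27×6 + 15×1 = 1525.

1525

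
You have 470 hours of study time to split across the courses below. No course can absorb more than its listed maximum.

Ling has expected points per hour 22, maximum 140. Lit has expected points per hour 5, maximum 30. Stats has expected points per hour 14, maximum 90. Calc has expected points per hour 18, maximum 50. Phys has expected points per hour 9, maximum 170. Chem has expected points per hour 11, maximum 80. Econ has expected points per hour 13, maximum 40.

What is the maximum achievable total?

Order the courses by expected points per hour: Ling 22 > Calc 18 > Stats 14 > Econ 13 > Chem 11 > Phys 9 > Lit 5.
Ling: +140 to 140 (cap) ; 330 left.
Calc takes 50 to reach its cap of 50 ; 280 left.
Give Stats 90 to hit its cap of 90 ; 190 left.
Econ: +40 to 40 (cap) ; 150 left.
Chem takes 80 to reach its cap of 80 ; 70 left.
Phys: +70 (room for 170) → 70. Pool exhausted.
Total = 22×140 + 14×90 + 18×50 + 9×70 + 11×80 + 13×40 = 7270.

7270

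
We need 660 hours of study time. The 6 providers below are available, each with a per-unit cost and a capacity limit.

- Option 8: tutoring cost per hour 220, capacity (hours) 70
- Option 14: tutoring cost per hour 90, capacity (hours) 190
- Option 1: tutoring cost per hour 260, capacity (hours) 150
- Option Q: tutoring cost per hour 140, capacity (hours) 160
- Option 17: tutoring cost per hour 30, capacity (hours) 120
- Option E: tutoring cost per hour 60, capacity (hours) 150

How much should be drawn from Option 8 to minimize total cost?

40

Use providers in increasing cost order.
Option 17 (30): use full 120 — 540 hours to go.
Take 150 from Option E at 60 — need 390 more.
Option 14 (90): use full 190 — 200 hours to go.
Option Q at 140: take all 160 hours — 40 still needed.
Option 8 (220): take the remaining 40 — done.
Option 1: unused.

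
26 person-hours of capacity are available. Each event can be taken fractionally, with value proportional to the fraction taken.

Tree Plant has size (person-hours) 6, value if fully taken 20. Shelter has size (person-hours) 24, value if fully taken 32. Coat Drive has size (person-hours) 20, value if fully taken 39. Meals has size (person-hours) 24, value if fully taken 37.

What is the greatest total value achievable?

59

Best value per unit of size first: Tree Plant 20/6≈3.33, Coat Drive 39/20≈1.95, Meals 37/24≈1.54, Shelter 32/24≈1.33.
All 6 person-hours of Tree Plant fit (value 20) ; 20 remain.
All 20 person-hours of Coat Drive fit (value 39) ; 0 remain.
Total value = 59.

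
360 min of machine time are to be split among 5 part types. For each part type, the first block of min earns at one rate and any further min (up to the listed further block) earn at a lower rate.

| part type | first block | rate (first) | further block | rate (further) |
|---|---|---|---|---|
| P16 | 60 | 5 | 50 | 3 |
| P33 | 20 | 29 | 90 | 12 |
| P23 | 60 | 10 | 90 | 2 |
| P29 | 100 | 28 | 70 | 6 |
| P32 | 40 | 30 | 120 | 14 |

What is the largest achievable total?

Rank every tier by rate: P32/first 30 > P33/first 29 > P29/first 28 > P32/second 14 > P33/second 12 > P23/first 10 > P29/second 6 > P16/first 5 > P16/second 3 > P23/second 2.
P32/first (30): +40 — 320 left.
P33 first at 29: fill all 20 — 300 left.
P29 first at 28: fill all 100 — 200 left.
Fill P32 second block (120 at 14) — 80 left.
80 remain; put them into P33 second at 12.
Total = 30×40 + 29×20 + 28×100 + 14×120 + 12×80 = 7220.

7220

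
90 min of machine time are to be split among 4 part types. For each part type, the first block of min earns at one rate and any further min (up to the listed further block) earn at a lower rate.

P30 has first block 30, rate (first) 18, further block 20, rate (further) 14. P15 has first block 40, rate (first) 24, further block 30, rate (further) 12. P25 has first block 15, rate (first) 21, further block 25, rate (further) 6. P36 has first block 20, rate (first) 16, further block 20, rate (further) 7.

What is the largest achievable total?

1895

Order all 8 blocks by rate: P15/T1 24 > P25/T1 21 > P30/T1 18 > P36/T1 16 > P30/T2 14 > P15/T2 12 > P36/T2 7 > P25/T2 6.
P15 T1 at 24: fill all 40 ; 50 left.
P25/T1 (21): +15 ; 35 left.
Fill P30 T1 block (30 at 18) ; 5 left.
P36/T1: +5 of 20 at 16; pool empty.
Total = 24×40 + 21×15 + 18×30 + 16×5 = 1895.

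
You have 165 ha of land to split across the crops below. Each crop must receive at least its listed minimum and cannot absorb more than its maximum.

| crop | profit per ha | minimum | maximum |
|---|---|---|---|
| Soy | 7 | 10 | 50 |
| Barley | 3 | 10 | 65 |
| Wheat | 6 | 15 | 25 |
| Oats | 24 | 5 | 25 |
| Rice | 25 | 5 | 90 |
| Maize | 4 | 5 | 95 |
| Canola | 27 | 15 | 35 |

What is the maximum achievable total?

3400

Meeting every minimum uses 10+10+15+5+5+5+15 = 65 ha, leaving 100.
Order the crops by profit per ha: Canola 27 > Rice 25 > Oats 24 > Soy 7 > Wheat 6 > Maize 4 > Barley 3.
Canola takes 20 more to reach its cap of 35 — 80 left.
Rice: +80 (room for 85) → 85. Pool exhausted.
Total = 7×10 + 3×10 + 6×15 + 24×5 + 25×85 + 4×5 + 27×35 = 3400.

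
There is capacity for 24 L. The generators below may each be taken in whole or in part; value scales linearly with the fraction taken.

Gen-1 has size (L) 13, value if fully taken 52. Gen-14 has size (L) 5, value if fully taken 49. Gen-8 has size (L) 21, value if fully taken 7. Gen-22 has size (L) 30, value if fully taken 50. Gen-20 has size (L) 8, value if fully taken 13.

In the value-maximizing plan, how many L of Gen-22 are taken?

6

Sort by value density: Gen-14 49/5≈9.8, Gen-1 52/13≈4, Gen-22 50/30≈1.67, Gen-20 13/8≈1.62, Gen-8 7/21≈0.333.
All 5 L of Gen-14 fit (value 49) — 19 remain.
All 13 L of Gen-1 fit (value 52) — 6 remain.
Only 6 L remain; take 6/30 of Gen-22 for value 50×6/30 = 10.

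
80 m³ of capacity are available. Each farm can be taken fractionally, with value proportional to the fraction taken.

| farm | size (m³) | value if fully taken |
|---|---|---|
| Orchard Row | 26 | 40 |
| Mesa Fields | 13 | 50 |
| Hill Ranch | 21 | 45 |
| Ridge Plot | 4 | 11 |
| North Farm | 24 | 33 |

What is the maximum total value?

168

Best value per unit of size first: Mesa Fields 50/13≈3.85, Ridge Plot 11/4≈2.75, Hill Ranch 45/21≈2.14, Orchard Row 40/26≈1.54, North Farm 33/24≈1.38.
Take all of Mesa Fields (13 m³, value 50) ; 67 m³ left.
Take all of Ridge Plot (4 m³, value 11) ; 63 m³ left.
Hill Ranch: take in full, 21 m³ for value 45 ; 42 left.
All 26 m³ of Orchard Row fit (value 40) ; 16 remain.
16 m³ left: a 16/24 share of North Farm gives 33×16/24 = 22.
Total value = 168.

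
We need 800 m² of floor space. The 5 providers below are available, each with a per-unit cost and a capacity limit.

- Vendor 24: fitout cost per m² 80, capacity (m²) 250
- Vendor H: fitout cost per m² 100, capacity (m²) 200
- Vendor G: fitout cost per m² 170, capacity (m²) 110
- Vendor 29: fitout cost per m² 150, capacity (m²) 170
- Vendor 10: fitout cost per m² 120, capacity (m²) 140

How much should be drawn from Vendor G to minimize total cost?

40

Use providers in increasing cost order.
Vendor 24 at 80: take all 250 m² ; 550 still needed.
Vendor H (100): use full 200 ; 350 m² to go.
Take 140 from Vendor 10 at 120 ; need 210 more.
Vendor 29 (150): use full 170 ; 40 m² to go.
Vendor G at 170: take 40 of its 110 ; requirement met.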